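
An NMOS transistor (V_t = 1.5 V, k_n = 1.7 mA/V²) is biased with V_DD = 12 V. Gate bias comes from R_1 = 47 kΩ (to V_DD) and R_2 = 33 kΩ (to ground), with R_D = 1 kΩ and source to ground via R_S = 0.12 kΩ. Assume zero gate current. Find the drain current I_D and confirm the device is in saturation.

V_G = V_DD·R_2/(R_1+R_2) = 12×33/80 = 4.95 V.
Assume saturation: I_D = (k_n/2)(V_GS − V_t)² with V_GS = V_G − I_D·R_S = 4.95 − 0.12·I_D.
Substituting gives 0.0122·I_D² − 1.7·I_D + 10.1 = 0, with roots I_D = 6.22 or 133 mA.
The root I_D = 133 mA gives V_GS = -11 V ≤ V_t, so take I_D = 6.22 mA.
Then V_GS = 4.2 V and V_DS = V_DD − I_D(R_D+R_S) = 12 − 6.22×1.12 = 5.04 V.
Saturation requires V_DS ≥ V_GS − V_t = 2.7 V; 5.04 ≥ 2.7 ✓.

I_D ≈ 6.2 mA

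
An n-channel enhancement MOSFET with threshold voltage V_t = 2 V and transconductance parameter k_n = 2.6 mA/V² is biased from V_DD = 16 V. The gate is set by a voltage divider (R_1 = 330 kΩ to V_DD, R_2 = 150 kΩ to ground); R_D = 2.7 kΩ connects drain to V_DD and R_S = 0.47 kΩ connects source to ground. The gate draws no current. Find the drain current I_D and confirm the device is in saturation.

V_G = V_DD·R_2/(R_1+R_2) = 16×150/480 = 5 V.
Assume saturation: I_D = (k_n/2)(V_GS − V_t)² with V_GS = V_G − I_D·R_S = 5 − 0.47·I_D.
Substituting gives 0.287·I_D² − 4.67·I_D + 11.7 = 0, with roots I_D = 3.1 or 13.1 mA.
The root I_D = 13.1 mA gives V_GS = -1.18 V ≤ V_t, so take I_D = 3.1 mA.
Then V_GS = 3.54 V and V_DS = V_DD − I_D(R_D+R_S) = 16 − 3.1×3.17 = 6.18 V.
Saturation requires V_DS ≥ V_GS − V_t = 1.54 V; 6.18 ≥ 1.54 ✓.

I_D ≈ 3.1 mA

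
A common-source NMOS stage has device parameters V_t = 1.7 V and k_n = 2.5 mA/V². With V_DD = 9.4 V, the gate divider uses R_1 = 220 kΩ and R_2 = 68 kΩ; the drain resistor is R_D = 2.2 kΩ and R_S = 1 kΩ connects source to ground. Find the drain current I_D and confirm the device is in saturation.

I_D ≈ 0.16 mA

V_G = V_DD·R_2/(R_1+R_2) = 9.4×68/288 = 2.22 V.
Assume saturation: I_D = (k_n/2)(V_GS − V_t)² with V_GS = V_G − I_D·R_S = 2.22 − 1·I_D.
Substituting gives 1.25·I_D² − 2.3·I_D + 0.337 = 0, with roots I_D = 0.161 or 1.68 mA.
The root I_D = 1.68 mA gives V_GS = 0.541 V ≤ V_t, so take I_D = 0.161 mA.
Then V_GS = 2.06 V and V_DS = V_DD − I_D(R_D+R_S) = 9.4 − 0.161×3.2 = 8.89 V.
Saturation requires V_DS ≥ V_GS − V_t = 0.359 V; 8.89 ≥ 0.359 ✓.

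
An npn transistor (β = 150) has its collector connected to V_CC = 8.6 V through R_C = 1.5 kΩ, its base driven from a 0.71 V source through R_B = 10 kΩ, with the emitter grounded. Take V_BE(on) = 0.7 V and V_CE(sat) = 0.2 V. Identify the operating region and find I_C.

active; I_C ≈ 0.15 mA

Assume active. Base-emitter loop: I_B = (V_BB − V_BE)/R_B = (0.71 − 0.7)/10 = 0.001 mA.
I_C = β·I_B = 150×0.001 = 0.15 mA.
V_CE = V_CC − I_C·R_C = 8.6 − 0.15×1.5 = 8.38 V > V_CE(sat), so the active-region assumption holds.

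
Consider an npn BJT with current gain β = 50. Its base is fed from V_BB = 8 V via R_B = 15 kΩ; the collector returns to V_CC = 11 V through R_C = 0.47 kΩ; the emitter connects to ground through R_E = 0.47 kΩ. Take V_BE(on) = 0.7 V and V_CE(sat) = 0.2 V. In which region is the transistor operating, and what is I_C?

Assume active. Base-emitter loop: I_B = (V_BB − V_BE)/(R_B + (β+1)R_E) = (8 − 0.7)/(15 + 51×0.47) = 0.187 mA.
I_C = β·I_B = 50×0.187 = 9.37 mA.
V_CE = V_CC − I_C·R_C − I_E·R_E = 11 − 9.37×0.47 − 9.55×0.47 = 2.11 V > V_CE(sat), so the active-region assumption holds.

active; I_C ≈ 9.4 mA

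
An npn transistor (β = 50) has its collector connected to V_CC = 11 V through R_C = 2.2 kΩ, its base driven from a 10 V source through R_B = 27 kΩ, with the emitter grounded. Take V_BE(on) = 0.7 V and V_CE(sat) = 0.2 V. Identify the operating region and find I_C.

saturation; I_C ≈ 4.9 mA

Assume active: I_B = (10 − 0.7)/27 = 0.344 mA, giving I_C = β·I_B = 17.2 mA.
But then V_CE = 11 − 17.2×2.2 = -26.9 V < V_CE(sat) = 0.2 V — impossible in the active region.
So the transistor is saturated. With V_CE = 0.2 V, I_C = (V_CC − 0.2)/R_C = 10.8/2.2 = 4.91 mA.
Check: β·I_B = 17.2 mA > I_C = 4.91 mA, confirming saturation.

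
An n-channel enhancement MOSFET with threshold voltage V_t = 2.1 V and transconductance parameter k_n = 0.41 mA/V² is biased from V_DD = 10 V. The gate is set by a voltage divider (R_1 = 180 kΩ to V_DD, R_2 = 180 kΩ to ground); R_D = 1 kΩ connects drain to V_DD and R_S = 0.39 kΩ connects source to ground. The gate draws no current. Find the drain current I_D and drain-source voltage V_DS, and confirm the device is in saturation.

V_G = V_DD·R_2/(R_1+R_2) = 10×180/360 = 5 V.
Assume saturation: I_D = (k_n/2)(V_GS − V_t)² with V_GS = V_G − I_D·R_S = 5 − 0.39·I_D.
Substituting gives 0.0312·I_D² − 1.46·I_D + 1.72 = 0, with roots I_D = 1.21 or 45.7 mA.
The root I_D = 45.7 mA gives V_GS = -12.8 V ≤ V_t, so take I_D = 1.21 mA.
Then V_GS = 4.53 V and V_DS = V_DD − I_D(R_D+R_S) = 10 − 1.21×1.39 = 8.32 V.
Saturation requires V_DS ≥ V_GS − V_t = 2.43 V; 8.32 ≥ 2.43 ✓.

I_D ≈ 1.2 mA, V_DS ≈ 8.3 V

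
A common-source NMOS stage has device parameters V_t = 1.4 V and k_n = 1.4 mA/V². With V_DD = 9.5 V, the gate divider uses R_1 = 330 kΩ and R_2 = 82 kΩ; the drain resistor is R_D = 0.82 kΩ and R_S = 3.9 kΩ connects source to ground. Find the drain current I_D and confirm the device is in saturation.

V_G = V_DD·R_2/(R_1+R_2) = 9.5×82/412 = 1.89 V.
Assume saturation: I_D = (k_n/2)(V_GS − V_t)² with V_GS = V_G − I_D·R_S = 1.89 − 3.9·I_D.
Substituting gives 10.6·I_D² − 3.68·I_D + 0.169 = 0, with roots I_D = 0.0544 or 0.291 mA.
The root I_D = 0.291 mA gives V_GS = 0.755 V ≤ V_t, so take I_D = 0.0544 mA.
Then V_GS = 1.68 V and V_DS = V_DD − I_D(R_D+R_S) = 9.5 − 0.0544×4.72 = 9.24 V.
Saturation requires V_DS ≥ V_GS − V_t = 0.279 V; 9.24 ≥ 0.279 ✓.

I_D ≈ 0.054 mA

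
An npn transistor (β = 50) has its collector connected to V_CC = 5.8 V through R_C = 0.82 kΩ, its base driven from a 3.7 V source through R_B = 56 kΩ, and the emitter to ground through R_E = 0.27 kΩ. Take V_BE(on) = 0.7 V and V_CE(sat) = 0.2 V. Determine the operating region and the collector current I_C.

active; I_C ≈ 2.1 mA

Assume active. Base-emitter loop: I_B = (V_BB − V_BE)/(R_B + (β+1)R_E) = (3.7 − 0.7)/(56 + 51×0.27) = 0.043 mA.
I_C = β·I_B = 50×0.043 = 2.15 mA.
V_CE = V_CC − I_C·R_C − I_E·R_E = 5.8 − 2.15×0.82 − 2.19×0.27 = 3.44 V > V_CE(sat), so the active-region assumption holds.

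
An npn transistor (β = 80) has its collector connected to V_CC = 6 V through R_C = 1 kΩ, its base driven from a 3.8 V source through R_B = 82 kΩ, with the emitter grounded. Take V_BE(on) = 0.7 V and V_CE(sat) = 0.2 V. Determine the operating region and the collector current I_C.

Assume active. Base-emitter loop: I_B = (V_BB − V_BE)/R_B = (3.8 − 0.7)/82 = 0.0378 mA.
I_C = β·I_B = 80×0.0378 = 3.02 mA.
V_CE = V_CC − I_C·R_C = 6 − 3.02×1 = 2.98 V > V_CE(sat), so the active-region assumption holds.

active; I_C ≈ 3 mA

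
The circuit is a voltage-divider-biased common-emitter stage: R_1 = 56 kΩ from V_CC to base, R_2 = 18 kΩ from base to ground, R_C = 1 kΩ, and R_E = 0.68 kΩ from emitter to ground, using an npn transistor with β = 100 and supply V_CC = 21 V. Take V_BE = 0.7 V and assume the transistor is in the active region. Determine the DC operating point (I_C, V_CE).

Thevenize the base divider: V_Th = V_CC·R_2/(R_1+R_2) = 21×18/74 = 5.11 V, R_Th = R_1‖R_2 = 13.6 kΩ.
Base-emitter loop: V_Th = I_B·R_Th + V_BE + (β+1)I_B·R_E, so I_B = (5.11 − 0.7) / (13.6 + 101×0.68) = 0.0536 mA.
I_C = β·I_B = 100×0.0536 = 5.36 mA, and I_E = (β+1)I_B = 5.41 mA.
V_CE = V_CC − I_C·R_C − I_E·R_E = 21 − 5.36×1 − 5.41×0.68 = 12 V.
V_CE = 12 V > 0.2 V confirms active-region operation.

I_C ≈ 5.4 mA, V_CE ≈ 12 V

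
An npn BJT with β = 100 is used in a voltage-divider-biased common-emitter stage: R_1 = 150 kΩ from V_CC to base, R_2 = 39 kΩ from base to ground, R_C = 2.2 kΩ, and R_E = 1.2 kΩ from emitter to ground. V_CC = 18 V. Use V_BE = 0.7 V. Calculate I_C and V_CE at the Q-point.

Thevenize the base divider: V_Th = V_CC·R_2/(R_1+R_2) = 18×39/189 = 3.71 V, R_Th = R_1‖R_2 = 31 kΩ.
Base-emitter loop: V_Th = I_B·R_Th + V_BE + (β+1)I_B·R_E, so I_B = (3.71 − 0.7) / (31 + 101×1.2) = 0.0198 mA.
I_C = β·I_B = 100×0.0198 = 1.98 mA, and I_E = (β+1)I_B = 2 mA.
V_CE = V_CC − I_C·R_C − I_E·R_E = 18 − 1.98×2.2 − 2×1.2 = 11.2 V.
V_CE = 11.2 V > 0.2 V confirms active-region operation.

I_C ≈ 2 mA, V_CE ≈ 11 V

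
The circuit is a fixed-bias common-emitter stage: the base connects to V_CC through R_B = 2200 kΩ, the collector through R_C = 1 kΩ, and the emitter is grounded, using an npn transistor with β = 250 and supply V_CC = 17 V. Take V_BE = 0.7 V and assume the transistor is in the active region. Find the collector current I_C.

I_C ≈ 1.9 mA

Base loop: V_CC = I_B·R_B + V_BE, so I_B = (17 − 0.7)/2200 kΩ = 0.00741 mA.
In the active region I_C = β·I_B = 250 × 0.00741 = 1.85 mA.
Collector loop: V_CE = V_CC − I_C·R_C = 17 − 1.85×1 = 15.1 V.
Since V_CE = 15.1 V > V_CE(sat) ≈ 0.2 V, the transistor is in the active region as assumed.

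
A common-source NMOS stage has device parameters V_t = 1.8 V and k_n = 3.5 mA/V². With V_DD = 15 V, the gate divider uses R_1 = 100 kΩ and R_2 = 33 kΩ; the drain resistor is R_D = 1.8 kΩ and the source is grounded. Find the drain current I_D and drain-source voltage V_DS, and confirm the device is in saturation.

V_G = V_DD·R_2/(R_1+R_2) = 15×33/133 = 3.72 V. With the source grounded, V_GS = V_G = 3.72 V.
Assume saturation: I_D = (k_n/2)(V_GS − V_t)² = (3.5/2)×(3.72 − 1.8)² = 1.75×1.92² = 6.46 mA.
V_DS = V_DD − I_D·R_D = 15 − 6.46×1.8 = 3.37 V.
Saturation requires V_DS ≥ V_GS − V_t = 1.92 V; 3.37 ≥ 1.92 ✓.

I_D ≈ 6.5 mA, V_DS ≈ 3.4 V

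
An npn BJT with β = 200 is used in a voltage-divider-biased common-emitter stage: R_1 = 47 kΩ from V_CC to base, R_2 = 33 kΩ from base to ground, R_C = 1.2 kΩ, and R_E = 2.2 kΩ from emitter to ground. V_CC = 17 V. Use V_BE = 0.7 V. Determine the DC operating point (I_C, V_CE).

I_C ≈ 2.7 mA, V_CE ≈ 7.7 V

Thevenize the base divider: V_Th = V_CC·R_2/(R_1+R_2) = 17×33/80 = 7.01 V, R_Th = R_1‖R_2 = 19.4 kΩ.
Base-emitter loop: V_Th = I_B·R_Th + V_BE + (β+1)I_B·R_E, so I_B = (7.01 − 0.7) / (19.4 + 201×2.2) = 0.0137 mA.
I_C = β·I_B = 200×0.0137 = 2.74 mA, and I_E = (β+1)I_B = 2.75 mA.
V_CE = V_CC − I_C·R_C − I_E·R_E = 17 − 2.74×1.2 − 2.75×2.2 = 7.67 V.
V_CE = 7.67 V > 0.2 V confirms active-region operation.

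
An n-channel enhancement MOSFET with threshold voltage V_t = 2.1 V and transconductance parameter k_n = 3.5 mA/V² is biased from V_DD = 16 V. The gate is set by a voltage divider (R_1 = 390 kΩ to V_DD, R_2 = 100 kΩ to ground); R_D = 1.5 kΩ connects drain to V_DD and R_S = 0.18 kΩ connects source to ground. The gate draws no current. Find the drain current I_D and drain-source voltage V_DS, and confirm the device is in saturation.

I_D ≈ 1.4 mA, V_DS ≈ 14 V

V_G = V_DD·R_2/(R_1+R_2) = 16×100/490 = 3.27 V.
Assume saturation: I_D = (k_n/2)(V_GS − V_t)² with V_GS = V_G − I_D·R_S = 3.27 − 0.18·I_D.
Substituting gives 0.0567·I_D² − 1.73·I_D + 2.38 = 0, with roots I_D = 1.44 or 29.1 mA.
The root I_D = 29.1 mA gives V_GS = -1.98 V ≤ V_t, so take I_D = 1.44 mA.
Then V_GS = 3.01 V and V_DS = V_DD − I_D(R_D+R_S) = 16 − 1.44×1.68 = 13.6 V.
Saturation requires V_DS ≥ V_GS − V_t = 0.906 V; 13.6 ≥ 0.906 ✓.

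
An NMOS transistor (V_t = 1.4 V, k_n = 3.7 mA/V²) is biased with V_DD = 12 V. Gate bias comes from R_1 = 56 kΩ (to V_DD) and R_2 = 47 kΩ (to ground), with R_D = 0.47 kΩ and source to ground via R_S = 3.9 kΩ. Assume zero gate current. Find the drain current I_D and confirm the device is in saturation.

V_G = V_DD·R_2/(R_1+R_2) = 12×47/103 = 5.48 V.
Assume saturation: I_D = (k_n/2)(V_GS − V_t)² with V_GS = V_G − I_D·R_S = 5.48 − 3.9·I_D.
Substituting gives 28.1·I_D² − 59.8·I_D + 30.7 = 0, with roots I_D = 0.869 or 1.26 mA.
The root I_D = 1.26 mA gives V_GS = 0.576 V ≤ V_t, so take I_D = 0.869 mA.
Then V_GS = 2.09 V and V_DS = V_DD − I_D(R_D+R_S) = 12 − 0.869×4.37 = 8.2 V.
Saturation requires V_DS ≥ V_GS − V_t = 0.685 V; 8.2 ≥ 0.685 ✓.

I_D ≈ 0.87 mA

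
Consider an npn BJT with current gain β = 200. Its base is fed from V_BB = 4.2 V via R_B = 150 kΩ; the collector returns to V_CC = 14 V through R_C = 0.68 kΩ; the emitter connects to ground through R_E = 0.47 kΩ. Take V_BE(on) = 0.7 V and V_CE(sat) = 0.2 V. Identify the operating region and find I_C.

active; I_C ≈ 2.9 mA

Assume active. Base-emitter loop: I_B = (V_BB − V_BE)/(R_B + (β+1)R_E) = (4.2 − 0.7)/(150 + 201×0.47) = 0.0143 mA.
I_C = β·I_B = 200×0.0143 = 2.86 mA.
V_CE = V_CC − I_C·R_C − I_E·R_E = 14 − 2.86×0.68 − 2.88×0.47 = 10.7 V > V_CE(sat), so the active-region assumption holds.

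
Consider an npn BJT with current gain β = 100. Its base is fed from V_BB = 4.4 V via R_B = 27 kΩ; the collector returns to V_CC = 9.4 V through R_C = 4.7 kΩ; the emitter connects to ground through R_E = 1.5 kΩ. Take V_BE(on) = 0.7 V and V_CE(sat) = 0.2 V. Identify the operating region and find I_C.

saturation; I_C ≈ 1.5 mA

Assume active: I_B = (4.4 − 0.7)/(27 + 101×1.5) = 0.0207 mA, I_C = β·I_B = 2.07 mA.
Then V_CE = 9.4 − 2.07×4.7 − 2.09×1.5 = -3.48 V < 0.2 V — the active assumption fails.
Re-solve with V_CE = 0.2 V. KCL at the emitter: V_E/R_E = (V_BB−0.7−V_E)/R_B + (V_CC−0.2−V_E)/R_C, giving V_E = 2.29 V.
I_C = (V_CC − 0.2 − V_E)/R_C = (9.2 − 2.29)/4.7 = 1.47 mA.
Check: I_B = (3.7 − 2.29)/27 = 0.0524 mA, and β·I_B = 5.24 mA > I_C, confirming saturation.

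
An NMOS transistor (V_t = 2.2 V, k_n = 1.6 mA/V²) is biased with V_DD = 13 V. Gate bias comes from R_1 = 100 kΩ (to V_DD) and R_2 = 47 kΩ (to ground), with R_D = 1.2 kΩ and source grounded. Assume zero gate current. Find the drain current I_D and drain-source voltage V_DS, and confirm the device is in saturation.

V_G = V_DD·R_2/(R_1+R_2) = 13×47/147 = 4.16 V. With the source grounded, V_GS = V_G = 4.16 V.
Assume saturation: I_D = (k_n/2)(V_GS − V_t)² = (1.6/2)×(4.16 − 2.2)² = 0.8×1.96² = 3.06 mA.
V_DS = V_DD − I_D·R_D = 13 − 3.06×1.2 = 9.33 V.
Saturation requires V_DS ≥ V_GS − V_t = 1.96 V; 9.33 ≥ 1.96 ✓.

I_D ≈ 3.1 mA, V_DS ≈ 9.3 V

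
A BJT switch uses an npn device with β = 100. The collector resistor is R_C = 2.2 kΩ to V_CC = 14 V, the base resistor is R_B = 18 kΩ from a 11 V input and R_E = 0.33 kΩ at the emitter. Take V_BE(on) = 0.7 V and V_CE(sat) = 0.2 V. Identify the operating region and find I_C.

saturation; I_C ≈ 5.4 mA

Assume active: I_B = (11 − 0.7)/(18 + 101×0.33) = 0.201 mA, I_C = β·I_B = 20.1 mA.
Then V_CE = 14 − 20.1×2.2 − 20.3×0.33 = -36.8 V < 0.2 V — the active assumption fails.
Re-solve with V_CE = 0.2 V. KCL at the emitter: V_E/R_E = (V_BB−0.7−V_E)/R_B + (V_CC−0.2−V_E)/R_C, giving V_E = 1.93 V.
I_C = (V_CC − 0.2 − V_E)/R_C = (13.8 − 1.93)/2.2 = 5.39 mA.
Check: I_B = (10.3 − 1.93)/18 = 0.465 mA, and β·I_B = 46.5 mA > I_C, confirming saturation.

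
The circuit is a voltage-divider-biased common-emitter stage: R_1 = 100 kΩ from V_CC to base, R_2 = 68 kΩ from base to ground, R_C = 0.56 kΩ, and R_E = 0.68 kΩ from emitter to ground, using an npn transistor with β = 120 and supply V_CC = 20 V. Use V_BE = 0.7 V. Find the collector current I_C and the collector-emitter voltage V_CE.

Thevenize the base divider: V_Th = V_CC·R_2/(R_1+R_2) = 20×68/168 = 8.1 V, R_Th = R_1‖R_2 = 40.5 kΩ.
Base-emitter loop: V_Th = I_B·R_Th + V_BE + (β+1)I_B·R_E, so I_B = (8.1 − 0.7) / (40.5 + 121×0.68) = 0.0602 mA.
I_C = β·I_B = 120×0.0602 = 7.23 mA, and I_E = (β+1)I_B = 7.29 mA.
V_CE = V_CC − I_C·R_C − I_E·R_E = 20 − 7.23×0.56 − 7.29×0.68 = 11 V.
V_CE = 11 V > 0.2 V confirms active-region operation.

I_C ≈ 7.2 mA, V_CE ≈ 11 V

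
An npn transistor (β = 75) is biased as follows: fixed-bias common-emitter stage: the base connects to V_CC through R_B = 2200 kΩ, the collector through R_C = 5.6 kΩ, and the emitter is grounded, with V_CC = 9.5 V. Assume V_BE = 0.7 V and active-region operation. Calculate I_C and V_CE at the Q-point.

Base loop: V_CC = I_B·R_B + V_BE, so I_B = (9.5 − 0.7)/2200 kΩ = 0.004 mA.
In the active region I_C = β·I_B = 75 × 0.004 = 0.3 mA.
Collector loop: V_CE = V_CC − I_C·R_C = 9.5 − 0.3×5.6 = 7.82 V.
Since V_CE = 7.82 V > V_CE(sat) ≈ 0.2 V, the transistor is in the active region as assumed.

I_C ≈ 0.3 mA, V_CE ≈ 7.8 V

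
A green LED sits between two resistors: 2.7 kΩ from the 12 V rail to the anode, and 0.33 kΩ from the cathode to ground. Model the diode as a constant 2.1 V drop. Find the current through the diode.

The two resistors are in series with the diode, so KVL gives 12 = I·2.7 + 2.1 + I·0.33.
I = (12 − 2.1) / (2.7 + 0.33) kΩ = 9.9 / 3.03 = 3.27 mA.

I ≈ 3.3 mA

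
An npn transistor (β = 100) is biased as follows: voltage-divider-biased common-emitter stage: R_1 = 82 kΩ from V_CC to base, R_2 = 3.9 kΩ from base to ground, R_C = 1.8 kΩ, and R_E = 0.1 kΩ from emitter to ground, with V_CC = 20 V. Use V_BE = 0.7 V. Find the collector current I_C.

I_C ≈ 1.5 mA

Thevenize the base divider: V_Th = V_CC·R_2/(R_1+R_2) = 20×3.9/85.9 = 0.908 V, R_Th = R_1‖R_2 = 3.72 kΩ.
Base-emitter loop: V_Th = I_B·R_Th + V_BE + (β+1)I_B·R_E, so I_B = (0.908 − 0.7) / (3.72 + 101×0.1) = 0.015 mA.
I_C = β·I_B = 100×0.015 = 1.5 mA, and I_E = (β+1)I_B = 1.52 mA.
V_CE = V_CC − I_C·R_C − I_E·R_E = 20 − 1.5×1.8 − 1.52×0.1 = 17.1 V.
V_CE = 17.1 V > 0.2 V confirms active-region operation.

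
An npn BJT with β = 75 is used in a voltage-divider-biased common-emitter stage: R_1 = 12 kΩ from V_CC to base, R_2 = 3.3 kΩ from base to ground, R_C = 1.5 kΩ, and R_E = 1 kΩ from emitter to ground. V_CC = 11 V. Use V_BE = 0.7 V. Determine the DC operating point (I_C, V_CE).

I_C ≈ 1.6 mA, V_CE ≈ 7 V

Thevenize the base divider: V_Th = V_CC·R_2/(R_1+R_2) = 11×3.3/15.3 = 2.37 V, R_Th = R_1‖R_2 = 2.59 kΩ.
Base-emitter loop: V_Th = I_B·R_Th + V_BE + (β+1)I_B·R_E, so I_B = (2.37 − 0.7) / (2.59 + 76×1) = 0.0213 mA.
I_C = β·I_B = 75×0.0213 = 1.6 mA, and I_E = (β+1)I_B = 1.62 mA.
V_CE = V_CC − I_C·R_C − I_E·R_E = 11 − 1.6×1.5 − 1.62×1 = 6.99 V.
V_CE = 6.99 V > 0.2 V confirms active-region operation.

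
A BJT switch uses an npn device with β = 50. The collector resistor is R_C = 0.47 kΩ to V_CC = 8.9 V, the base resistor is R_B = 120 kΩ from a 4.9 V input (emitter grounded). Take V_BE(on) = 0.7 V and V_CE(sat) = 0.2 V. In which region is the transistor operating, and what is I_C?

active; I_C ≈ 1.8 mA

Assume active. Base-emitter loop: I_B = (V_BB − V_BE)/R_B = (4.9 − 0.7)/120 = 0.035 mA.
I_C = β·I_B = 50×0.035 = 1.75 mA.
V_CE = V_CC − I_C·R_C = 8.9 − 1.75×0.47 = 8.08 V > V_CE(sat), so the active-region assumption holds.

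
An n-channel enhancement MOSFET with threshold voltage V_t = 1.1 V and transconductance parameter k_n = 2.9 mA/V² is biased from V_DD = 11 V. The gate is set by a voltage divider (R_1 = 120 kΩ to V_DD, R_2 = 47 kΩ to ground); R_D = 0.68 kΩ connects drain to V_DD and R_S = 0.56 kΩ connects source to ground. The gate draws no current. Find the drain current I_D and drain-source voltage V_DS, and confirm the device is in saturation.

I_D ≈ 1.7 mA, V_DS ≈ 8.9 V

V_G = V_DD·R_2/(R_1+R_2) = 11×47/167 = 3.1 V.
Assume saturation: I_D = (k_n/2)(V_GS − V_t)² with V_GS = V_G − I_D·R_S = 3.1 − 0.56·I_D.
Substituting gives 0.455·I_D² − 4.24·I_D + 5.78 = 0, with roots I_D = 1.66 or 7.67 mA.
The root I_D = 7.67 mA gives V_GS = -1.2 V ≤ V_t, so take I_D = 1.66 mA.
Then V_GS = 2.17 V and V_DS = V_DD − I_D(R_D+R_S) = 11 − 1.66×1.24 = 8.95 V.
Saturation requires V_DS ≥ V_GS − V_t = 1.07 V; 8.95 ≥ 1.07 ✓.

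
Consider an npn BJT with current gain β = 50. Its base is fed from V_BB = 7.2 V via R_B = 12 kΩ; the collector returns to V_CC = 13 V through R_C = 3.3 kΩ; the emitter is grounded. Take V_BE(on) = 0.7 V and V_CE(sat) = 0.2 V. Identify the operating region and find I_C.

saturation; I_C ≈ 3.9 mA

Assume active: I_B = (7.2 − 0.7)/12 = 0.542 mA, giving I_C = β·I_B = 27.1 mA.
But then V_CE = 13 − 27.1×3.3 = -76.4 V < V_CE(sat) = 0.2 V — impossible in the active region.
So the transistor is saturated. With V_CE = 0.2 V, I_C = (V_CC − 0.2)/R_C = 12.8/3.3 = 3.88 mA.
Check: β·I_B = 27.1 mA > I_C = 3.88 mA, confirming saturation.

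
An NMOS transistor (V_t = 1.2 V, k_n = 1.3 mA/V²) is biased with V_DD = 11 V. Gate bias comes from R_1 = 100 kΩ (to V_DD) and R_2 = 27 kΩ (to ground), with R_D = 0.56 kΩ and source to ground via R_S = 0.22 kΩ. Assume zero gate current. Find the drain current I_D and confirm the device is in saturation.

V_G = V_DD·R_2/(R_1+R_2) = 11×27/127 = 2.34 V.
Assume saturation: I_D = (k_n/2)(V_GS − V_t)² with V_GS = V_G − I_D·R_S = 2.34 − 0.22·I_D.
Substituting gives 0.0315·I_D² − 1.33·I_D + 0.843 = 0, with roots I_D = 0.646 or 41.5 mA.
The root I_D = 41.5 mA gives V_GS = -6.79 V ≤ V_t, so take I_D = 0.646 mA.
Then V_GS = 2.2 V and V_DS = V_DD − I_D(R_D+R_S) = 11 − 0.646×0.78 = 10.5 V.
Saturation requires V_DS ≥ V_GS − V_t = 0.997 V; 10.5 ≥ 0.997 ✓.

I_D ≈ 0.65 mA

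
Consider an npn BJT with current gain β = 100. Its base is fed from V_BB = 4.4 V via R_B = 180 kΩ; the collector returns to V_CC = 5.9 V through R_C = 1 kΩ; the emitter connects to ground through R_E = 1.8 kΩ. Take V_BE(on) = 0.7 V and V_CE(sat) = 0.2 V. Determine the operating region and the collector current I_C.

active; I_C ≈ 1 mA

Assume active. Base-emitter loop: I_B = (V_BB − V_BE)/(R_B + (β+1)R_E) = (4.4 − 0.7)/(180 + 101×1.8) = 0.0102 mA.
I_C = β·I_B = 100×0.0102 = 1.02 mA.
V_CE = V_CC − I_C·R_C − I_E·R_E = 5.9 − 1.02×1 − 1.03×1.8 = 3.02 V > V_CE(sat), so the active-region assumption holds.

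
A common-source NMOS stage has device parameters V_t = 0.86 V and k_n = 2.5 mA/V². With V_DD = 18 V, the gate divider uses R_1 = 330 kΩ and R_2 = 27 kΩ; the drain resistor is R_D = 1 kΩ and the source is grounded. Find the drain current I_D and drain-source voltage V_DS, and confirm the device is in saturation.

I_D ≈ 0.31 mA, V_DS ≈ 18 V

V_G = V_DD·R_2/(R_1+R_2) = 18×27/357 = 1.36 V. With the source grounded, V_GS = V_G = 1.36 V.
Assume saturation: I_D = (k_n/2)(V_GS − V_t)² = (2.5/2)×(1.36 − 0.86)² = 1.25×0.501² = 0.314 mA.
V_DS = V_DD − I_D·R_D = 18 − 0.314×1 = 17.7 V.
Saturation requires V_DS ≥ V_GS − V_t = 0.501 V; 17.7 ≥ 0.501 ✓.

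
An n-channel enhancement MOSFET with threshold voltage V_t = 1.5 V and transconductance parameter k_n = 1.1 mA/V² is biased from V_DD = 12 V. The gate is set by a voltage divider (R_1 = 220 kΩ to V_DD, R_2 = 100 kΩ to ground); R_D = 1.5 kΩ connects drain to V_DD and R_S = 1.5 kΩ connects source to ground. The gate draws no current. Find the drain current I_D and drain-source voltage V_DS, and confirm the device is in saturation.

V_G = V_DD·R_2/(R_1+R_2) = 12×100/320 = 3.75 V.
Assume saturation: I_D = (k_n/2)(V_GS − V_t)² with V_GS = V_G − I_D·R_S = 3.75 − 1.5·I_D.
Substituting gives 1.24·I_D² − 4.71·I_D + 2.78 = 0, with roots I_D = 0.731 or 3.08 mA.
The root I_D = 3.08 mA gives V_GS = -0.865 V ≤ V_t, so take I_D = 0.731 mA.
Then V_GS = 2.65 V and V_DS = V_DD − I_D(R_D+R_S) = 12 − 0.731×3 = 9.81 V.
Saturation requires V_DS ≥ V_GS − V_t = 1.15 V; 9.81 ≥ 1.15 ✓.

I_D ≈ 0.73 mA, V_DS ≈ 9.8 V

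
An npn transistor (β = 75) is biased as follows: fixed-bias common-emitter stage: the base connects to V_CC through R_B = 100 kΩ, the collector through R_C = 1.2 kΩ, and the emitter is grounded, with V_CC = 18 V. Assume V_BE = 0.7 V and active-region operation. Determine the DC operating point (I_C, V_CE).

Base loop: V_CC = I_B·R_B + V_BE, so I_B = (18 − 0.7)/100 kΩ = 0.173 mA.
In the active region I_C = β·I_B = 75 × 0.173 = 13 mA.
Collector loop: V_CE = V_CC − I_C·R_C = 18 − 13×1.2 = 2.43 V.
Since V_CE = 2.43 V > V_CE(sat) ≈ 0.2 V, the transistor is in the active region as assumed.

I_C ≈ 13 mA, V_CE ≈ 2.4 V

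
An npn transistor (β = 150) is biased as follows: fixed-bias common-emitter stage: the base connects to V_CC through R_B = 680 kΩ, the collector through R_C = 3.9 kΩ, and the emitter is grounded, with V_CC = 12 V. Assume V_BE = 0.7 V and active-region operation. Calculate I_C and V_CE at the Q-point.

I_C ≈ 2.5 mA, V_CE ≈ 2.3 V

Base loop: V_CC = I_B·R_B + V_BE, so I_B = (12 − 0.7)/680 kΩ = 0.0166 mA.
In the active region I_C = β·I_B = 150 × 0.0166 = 2.49 mA.
Collector loop: V_CE = V_CC − I_C·R_C = 12 − 2.49×3.9 = 2.28 V.
Since V_CE = 2.28 V > V_CE(sat) ≈ 0.2 V, the transistor is in the active region as assumed.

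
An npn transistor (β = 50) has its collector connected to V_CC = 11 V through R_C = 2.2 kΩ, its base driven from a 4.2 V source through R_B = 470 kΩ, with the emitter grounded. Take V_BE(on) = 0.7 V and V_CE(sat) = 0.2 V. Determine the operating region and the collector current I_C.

Assume active. Base-emitter loop: I_B = (V_BB − V_BE)/R_B = (4.2 − 0.7)/470 = 0.00745 mA.
I_C = β·I_B = 50×0.00745 = 0.372 mA.
V_CE = V_CC − I_C·R_C = 11 − 0.372×2.2 = 10.2 V > V_CE(sat), so the active-region assumption holds.

active; I_C ≈ 0.37 mA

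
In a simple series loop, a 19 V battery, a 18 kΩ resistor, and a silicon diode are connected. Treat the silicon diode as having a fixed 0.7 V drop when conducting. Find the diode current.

I ≈ 1 mA

KVL around the loop: 19 = V_D + I·R = 0.7 + I × 18 kΩ.
So I = (19 − 0.7) / 18 kΩ = 18.3 / 18 = 1.02 mA.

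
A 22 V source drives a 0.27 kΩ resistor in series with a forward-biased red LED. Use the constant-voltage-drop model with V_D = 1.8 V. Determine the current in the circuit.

KVL around the loop: 22 = V_D + I·R = 1.8 + I × 0.27 kΩ.
So I = (22 − 1.8) / 0.27 kΩ = 20.2 / 0.27 = 74.8 mA.

I ≈ 75 mA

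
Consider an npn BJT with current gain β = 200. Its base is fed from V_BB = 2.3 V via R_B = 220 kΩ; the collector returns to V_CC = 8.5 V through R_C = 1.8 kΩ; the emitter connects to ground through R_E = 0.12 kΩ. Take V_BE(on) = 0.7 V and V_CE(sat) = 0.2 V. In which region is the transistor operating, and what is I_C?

Assume active. Base-emitter loop: I_B = (V_BB − V_BE)/(R_B + (β+1)R_E) = (2.3 − 0.7)/(220 + 201×0.12) = 0.00655 mA.
I_C = β·I_B = 200×0.00655 = 1.31 mA.
V_CE = V_CC − I_C·R_C − I_E·R_E = 8.5 − 1.31×1.8 − 1.32×0.12 = 5.98 V > V_CE(sat), so the active-region assumption holds.

active; I_C ≈ 1.3 mA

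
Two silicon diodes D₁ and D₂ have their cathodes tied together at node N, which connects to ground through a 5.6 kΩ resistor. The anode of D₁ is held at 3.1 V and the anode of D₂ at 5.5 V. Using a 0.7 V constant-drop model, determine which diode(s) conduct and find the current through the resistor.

Only D₂ conducts; I_R ≈ 0.86 mA

Assume both conduct. Then node N would need to be at both 3.1−0.7 = 2.4 V and 5.5−0.7 = 4.8 V, which is impossible.
Assume only D₂ conducts: V_N = 5.5 − 0.7 = 4.8 V, so I_R = 4.8/5.6 = 0.857 mA.
Check D₁: its anode-to-cathode voltage is 3.1 − 4.8 = -1.7 V < 0.7 V, so it is off. The assumption is consistent.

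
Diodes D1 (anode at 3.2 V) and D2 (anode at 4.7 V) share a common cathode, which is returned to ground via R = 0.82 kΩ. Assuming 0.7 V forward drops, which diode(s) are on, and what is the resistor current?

Only D2 conducts; I_R ≈ 4.9 mA

Assume both conduct. Then node N would need to be at both 3.2−0.7 = 2.5 V and 4.7−0.7 = 4 V, which is impossible.
Assume only D2 conducts: V_N = 4.7 − 0.7 = 4 V, so I_R = 4/0.82 = 4.88 mA.
Check D1: its anode-to-cathode voltage is 3.2 − 4 = -0.8 V < 0.7 V, so it is off. The assumption is consistent.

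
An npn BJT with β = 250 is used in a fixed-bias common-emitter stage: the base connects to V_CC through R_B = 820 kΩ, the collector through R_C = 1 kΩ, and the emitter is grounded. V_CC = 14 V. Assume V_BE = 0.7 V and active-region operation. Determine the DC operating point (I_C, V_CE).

Base loop: V_CC = I_B·R_B + V_BE, so I_B = (14 − 0.7)/820 kΩ = 0.0162 mA.
In the active region I_C = β·I_B = 250 × 0.0162 = 4.05 mA.
Collector loop: V_CE = V_CC − I_C·R_C = 14 − 4.05×1 = 9.95 V.
Since V_CE = 9.95 V > V_CE(sat) ≈ 0.2 V, the transistor is in the active region as assumed.

I_C ≈ 4.1 mA, V_CE ≈ 9.9 V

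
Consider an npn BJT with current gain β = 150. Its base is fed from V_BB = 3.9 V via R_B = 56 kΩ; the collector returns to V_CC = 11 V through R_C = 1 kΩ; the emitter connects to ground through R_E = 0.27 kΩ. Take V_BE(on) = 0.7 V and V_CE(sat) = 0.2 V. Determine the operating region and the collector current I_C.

active; I_C ≈ 5 mA

Assume active. Base-emitter loop: I_B = (V_BB − V_BE)/(R_B + (β+1)R_E) = (3.9 − 0.7)/(56 + 151×0.27) = 0.0331 mA.
I_C = β·I_B = 150×0.0331 = 4.96 mA.
V_CE = V_CC − I_C·R_C − I_E·R_E = 11 − 4.96×1 − 4.99×0.27 = 4.69 V > V_CE(sat), so the active-region assumption holds.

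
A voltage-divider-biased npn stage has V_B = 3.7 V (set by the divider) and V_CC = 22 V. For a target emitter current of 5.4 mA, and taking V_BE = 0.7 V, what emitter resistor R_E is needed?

V_E = V_B − V_BE = 3.7 − 0.7 = 3 V.
R_E = V_E / I_E = 3 / 5.4 = 0.556 kΩ.

R_E ≈ 0.56 kΩ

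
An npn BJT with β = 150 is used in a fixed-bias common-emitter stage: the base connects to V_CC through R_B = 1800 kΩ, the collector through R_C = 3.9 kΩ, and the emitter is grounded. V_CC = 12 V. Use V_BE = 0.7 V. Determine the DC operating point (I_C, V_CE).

Base loop: V_CC = I_B·R_B + V_BE, so I_B = (12 − 0.7)/1800 kΩ = 0.00628 mA.
In the active region I_C = β·I_B = 150 × 0.00628 = 0.942 mA.
Collector loop: V_CE = V_CC − I_C·R_C = 12 − 0.942×3.9 = 8.33 V.
Since V_CE = 8.33 V > V_CE(sat) ≈ 0.2 V, the transistor is in the active region as assumed.

I_C ≈ 0.94 mA, V_CE ≈ 8.3 V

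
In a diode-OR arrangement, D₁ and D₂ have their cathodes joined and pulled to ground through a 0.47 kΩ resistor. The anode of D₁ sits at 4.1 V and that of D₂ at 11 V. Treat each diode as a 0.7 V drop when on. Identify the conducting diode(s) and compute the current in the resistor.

Only D₂ conducts; I_R ≈ 22 mA

Assume both conduct. Then node N would need to be at both 4.1−0.7 = 3.4 V and 11−0.7 = 10.3 V, which is impossible.
Assume only D₂ conducts: V_N = 11 − 0.7 = 10.3 V, so I_R = 10.3/0.47 = 21.9 mA.
Check D₁: its anode-to-cathode voltage is 4.1 − 10.3 = -6.2 V < 0.7 V, so it is off. The assumption is consistent.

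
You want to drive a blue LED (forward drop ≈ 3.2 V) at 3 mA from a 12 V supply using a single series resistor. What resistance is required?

R ≈ 2.9 kΩ

The resistor drops V_S − V_D = 12 − 3.2 = 8.8 V at 3 mA.
R = 8.8 V / 3 mA = 2.93 kΩ.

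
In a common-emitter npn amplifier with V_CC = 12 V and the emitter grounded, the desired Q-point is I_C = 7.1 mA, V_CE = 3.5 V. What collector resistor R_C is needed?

Collector loop: V_CC = I_C·R_C + V_CE.
R_C = (V_CC − V_CE)/I_C = (12 − 3.5)/7.1 = 1.2 kΩ.

R_C ≈ 1.2 kΩ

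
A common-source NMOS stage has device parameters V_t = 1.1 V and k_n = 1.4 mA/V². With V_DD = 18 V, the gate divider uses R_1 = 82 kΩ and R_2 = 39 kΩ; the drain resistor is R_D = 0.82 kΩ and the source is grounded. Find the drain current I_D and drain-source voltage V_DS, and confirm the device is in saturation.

I_D ≈ 15 mA, V_DS ≈ 5.3 V

V_G = V_DD·R_2/(R_1+R_2) = 18×39/121 = 5.8 V. With the source grounded, V_GS = V_G = 5.8 V.
Assume saturation: I_D = (k_n/2)(V_GS − V_t)² = (1.4/2)×(5.8 − 1.1)² = 0.7×4.7² = 15.5 mA.
V_DS = V_DD − I_D·R_D = 18 − 15.5×0.82 = 5.31 V.
Saturation requires V_DS ≥ V_GS − V_t = 4.7 V; 5.31 ≥ 4.7 ✓.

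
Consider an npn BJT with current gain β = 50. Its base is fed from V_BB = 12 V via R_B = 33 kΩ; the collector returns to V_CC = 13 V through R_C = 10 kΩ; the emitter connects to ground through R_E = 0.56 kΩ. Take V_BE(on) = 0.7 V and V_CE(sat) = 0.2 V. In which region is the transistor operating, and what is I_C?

saturation; I_C ≈ 1.2 mA

Assume active: I_B = (12 − 0.7)/(33 + 51×0.56) = 0.184 mA, I_C = β·I_B = 9.18 mA.
Then V_CE = 13 − 9.18×10 − 9.36×0.56 = -84 V < 0.2 V — the active assumption fails.
Re-solve with V_CE = 0.2 V. KCL at the emitter: V_E/R_E = (V_BB−0.7−V_E)/R_B + (V_CC−0.2−V_E)/R_C, giving V_E = 0.847 V.
I_C = (V_CC − 0.2 − V_E)/R_C = (12.8 − 0.847)/10 = 1.2 mA.
Check: I_B = (11.3 − 0.847)/33 = 0.317 mA, and β·I_B = 15.8 mA > I_C, confirming saturation.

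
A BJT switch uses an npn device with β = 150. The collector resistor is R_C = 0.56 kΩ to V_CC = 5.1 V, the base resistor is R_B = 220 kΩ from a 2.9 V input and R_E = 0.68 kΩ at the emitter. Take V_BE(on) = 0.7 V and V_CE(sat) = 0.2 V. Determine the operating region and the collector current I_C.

active; I_C ≈ 1 mA

Assume active. Base-emitter loop: I_B = (V_BB − V_BE)/(R_B + (β+1)R_E) = (2.9 − 0.7)/(220 + 151×0.68) = 0.00682 mA.
I_C = β·I_B = 150×0.00682 = 1.02 mA.
V_CE = V_CC − I_C·R_C − I_E·R_E = 5.1 − 1.02×0.56 − 1.03×0.68 = 3.83 V > V_CE(sat), so the active-region assumption holds.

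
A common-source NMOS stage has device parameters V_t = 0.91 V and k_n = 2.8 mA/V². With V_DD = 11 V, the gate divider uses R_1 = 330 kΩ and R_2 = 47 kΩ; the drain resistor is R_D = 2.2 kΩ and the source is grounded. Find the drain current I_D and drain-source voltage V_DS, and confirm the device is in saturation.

V_G = V_DD·R_2/(R_1+R_2) = 11×47/377 = 1.37 V. With the source grounded, V_GS = V_G = 1.37 V.
Assume saturation: I_D = (k_n/2)(V_GS − V_t)² = (2.8/2)×(1.37 − 0.91)² = 1.4×0.461² = 0.298 mA.
V_DS = V_DD − I_D·R_D = 11 − 0.298×2.2 = 10.3 V.
Saturation requires V_DS ≥ V_GS − V_t = 0.461 V; 10.3 ≥ 0.461 ✓.

I_D ≈ 0.3 mA, V_DS ≈ 10 V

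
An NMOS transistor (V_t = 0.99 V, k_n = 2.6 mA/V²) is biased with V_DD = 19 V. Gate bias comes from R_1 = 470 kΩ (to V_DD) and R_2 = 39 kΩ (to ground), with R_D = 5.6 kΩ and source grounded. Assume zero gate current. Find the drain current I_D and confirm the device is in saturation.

V_G = V_DD·R_2/(R_1+R_2) = 19×39/509 = 1.46 V. With the source grounded, V_GS = V_G = 1.46 V.
Assume saturation: I_D = (k_n/2)(V_GS − V_t)² = (2.6/2)×(1.46 − 0.99)² = 1.3×0.466² = 0.282 mA.
V_DS = V_DD − I_D·R_D = 19 − 0.282×5.6 = 17.4 V.
Saturation requires V_DS ≥ V_GS − V_t = 0.466 V; 17.4 ≥ 0.466 ✓.

I_D ≈ 0.28 mA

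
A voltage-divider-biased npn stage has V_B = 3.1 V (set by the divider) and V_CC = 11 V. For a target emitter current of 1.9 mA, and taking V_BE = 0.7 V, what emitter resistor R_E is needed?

V_E = V_B − V_BE = 3.1 − 0.7 = 2.4 V.
R_E = V_E / I_E = 2.4 / 1.9 = 1.26 kΩ.

R_E ≈ 1.3 kΩ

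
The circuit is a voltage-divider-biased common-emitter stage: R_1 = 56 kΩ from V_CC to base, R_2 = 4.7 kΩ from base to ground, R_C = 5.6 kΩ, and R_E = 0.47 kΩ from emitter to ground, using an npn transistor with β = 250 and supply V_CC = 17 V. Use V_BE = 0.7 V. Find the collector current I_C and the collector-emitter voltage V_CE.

I_C ≈ 1.3 mA, V_CE ≈ 9.4 V

Thevenize the base divider: V_Th = V_CC·R_2/(R_1+R_2) = 17×4.7/60.7 = 1.32 V, R_Th = R_1‖R_2 = 4.34 kΩ.
Base-emitter loop: V_Th = I_B·R_Th + V_BE + (β+1)I_B·R_E, so I_B = (1.32 − 0.7) / (4.34 + 251×0.47) = 0.00504 mA.
I_C = β·I_B = 250×0.00504 = 1.26 mA, and I_E = (β+1)I_B = 1.26 mA.
V_CE = V_CC − I_C·R_C − I_E·R_E = 17 − 1.26×5.6 − 1.26×0.47 = 9.35 V.
V_CE = 9.35 V > 0.2 V confirms active-region operation.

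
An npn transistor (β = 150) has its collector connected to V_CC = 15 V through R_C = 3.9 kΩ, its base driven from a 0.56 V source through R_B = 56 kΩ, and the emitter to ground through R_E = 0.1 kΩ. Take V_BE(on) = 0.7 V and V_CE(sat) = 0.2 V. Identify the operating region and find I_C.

V_BB = 0.56 V ≤ V_BE(on) = 0.7 V, so the base-emitter junction is not forward biased.
The transistor is in cutoff: I_B = I_C = 0.

cutoff; I_C ≈ 0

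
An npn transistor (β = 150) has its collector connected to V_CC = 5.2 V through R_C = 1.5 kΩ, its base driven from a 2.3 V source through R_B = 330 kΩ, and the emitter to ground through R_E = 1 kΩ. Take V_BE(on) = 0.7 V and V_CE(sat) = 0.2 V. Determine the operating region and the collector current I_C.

active; I_C ≈ 0.5 mA

Assume active. Base-emitter loop: I_B = (V_BB − V_BE)/(R_B + (β+1)R_E) = (2.3 − 0.7)/(330 + 151×1) = 0.00333 mA.
I_C = β·I_B = 150×0.00333 = 0.499 mA.
V_CE = V_CC − I_C·R_C − I_E·R_E = 5.2 − 0.499×1.5 − 0.502×1 = 3.95 V > V_CE(sat), so the active-region assumption holds.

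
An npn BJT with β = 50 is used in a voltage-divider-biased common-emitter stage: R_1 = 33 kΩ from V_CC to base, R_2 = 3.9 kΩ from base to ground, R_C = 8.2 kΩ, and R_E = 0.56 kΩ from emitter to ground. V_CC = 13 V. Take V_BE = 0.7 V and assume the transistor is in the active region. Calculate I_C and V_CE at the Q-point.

I_C ≈ 1.1 mA, V_CE ≈ 3.8 V

Thevenize the base divider: V_Th = V_CC·R_2/(R_1+R_2) = 13×3.9/36.9 = 1.37 V, R_Th = R_1‖R_2 = 3.49 kΩ.
Base-emitter loop: V_Th = I_B·R_Th + V_BE + (β+1)I_B·R_E, so I_B = (1.37 − 0.7) / (3.49 + 51×0.56) = 0.021 mA.
I_C = β·I_B = 50×0.021 = 1.05 mA, and I_E = (β+1)I_B = 1.07 mA.
V_CE = V_CC − I_C·R_C − I_E·R_E = 13 − 1.05×8.2 − 1.07×0.56 = 3.78 V.
V_CE = 3.78 V > 0.2 V confirms active-region operation.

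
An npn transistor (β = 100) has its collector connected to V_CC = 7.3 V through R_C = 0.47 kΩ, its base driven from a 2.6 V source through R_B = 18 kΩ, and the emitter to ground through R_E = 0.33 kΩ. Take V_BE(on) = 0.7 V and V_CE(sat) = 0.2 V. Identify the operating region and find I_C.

active; I_C ≈ 3.7 mA

Assume active. Base-emitter loop: I_B = (V_BB − V_BE)/(R_B + (β+1)R_E) = (2.6 − 0.7)/(18 + 101×0.33) = 0.037 mA.
I_C = β·I_B = 100×0.037 = 3.7 mA.
V_CE = V_CC − I_C·R_C − I_E·R_E = 7.3 − 3.7×0.47 − 3.74×0.33 = 4.33 V > V_CE(sat), so the active-region assumption holds.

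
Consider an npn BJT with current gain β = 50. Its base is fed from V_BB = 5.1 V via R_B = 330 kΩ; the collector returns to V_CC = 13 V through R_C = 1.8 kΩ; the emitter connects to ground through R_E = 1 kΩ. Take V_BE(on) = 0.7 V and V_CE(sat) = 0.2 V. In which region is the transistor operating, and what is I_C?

active; I_C ≈ 0.58 mA

Assume active. Base-emitter loop: I_B = (V_BB − V_BE)/(R_B + (β+1)R_E) = (5.1 − 0.7)/(330 + 51×1) = 0.0115 mA.
I_C = β·I_B = 50×0.0115 = 0.577 mA.
V_CE = V_CC − I_C·R_C − I_E·R_E = 13 − 0.577×1.8 − 0.589×1 = 11.4 V > V_CE(sat), so the active-region assumption holds.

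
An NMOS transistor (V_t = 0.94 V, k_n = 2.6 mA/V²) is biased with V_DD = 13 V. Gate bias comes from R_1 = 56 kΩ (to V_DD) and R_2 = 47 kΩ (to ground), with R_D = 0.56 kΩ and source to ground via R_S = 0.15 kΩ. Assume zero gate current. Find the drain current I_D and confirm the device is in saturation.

V_G = V_DD·R_2/(R_1+R_2) = 13×47/103 = 5.93 V.
Assume saturation: I_D = (k_n/2)(V_GS − V_t)² with V_GS = V_G − I_D·R_S = 5.93 − 0.15·I_D.
Substituting gives 0.0292·I_D² − 2.95·I_D + 32.4 = 0, with roots I_D = 12.6 or 88.2 mA.
The root I_D = 88.2 mA gives V_GS = -7.3 V ≤ V_t, so take I_D = 12.6 mA.
Then V_GS = 4.05 V and V_DS = V_DD − I_D(R_D+R_S) = 13 − 12.6×0.71 = 4.08 V.
Saturation requires V_DS ≥ V_GS − V_t = 3.11 V; 4.08 ≥ 3.11 ✓.

I_D ≈ 13 mA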